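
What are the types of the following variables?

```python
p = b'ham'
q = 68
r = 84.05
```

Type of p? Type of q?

p is bytes; q is int

bytes, int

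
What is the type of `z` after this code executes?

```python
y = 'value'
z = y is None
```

'is' comparison returns bool

bool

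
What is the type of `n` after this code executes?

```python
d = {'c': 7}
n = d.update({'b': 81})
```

dict.update() returns None

NoneType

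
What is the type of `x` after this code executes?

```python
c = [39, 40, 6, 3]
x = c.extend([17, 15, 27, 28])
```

list.extend() returns None

NoneType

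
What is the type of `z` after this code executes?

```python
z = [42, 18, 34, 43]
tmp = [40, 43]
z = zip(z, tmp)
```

zip() returns a zip iterator object

zip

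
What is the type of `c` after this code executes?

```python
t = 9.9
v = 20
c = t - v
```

float - int returns float (9.9 - 20 = -10.1)

float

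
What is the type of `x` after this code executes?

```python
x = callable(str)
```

callable() returns bool

bool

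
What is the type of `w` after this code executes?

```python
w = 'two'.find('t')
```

str.find() returns int (index, or -1)

int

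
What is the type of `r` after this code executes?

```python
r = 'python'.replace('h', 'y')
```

str.replace() returns str

str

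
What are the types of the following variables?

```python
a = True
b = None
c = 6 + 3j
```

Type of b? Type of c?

b is NoneType; c is complex

NoneType, complex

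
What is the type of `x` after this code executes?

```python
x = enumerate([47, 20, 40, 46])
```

enumerate() returns an enumerate iterator object

enumerate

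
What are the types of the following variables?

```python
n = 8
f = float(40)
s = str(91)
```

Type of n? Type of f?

n is int; f is float

int, float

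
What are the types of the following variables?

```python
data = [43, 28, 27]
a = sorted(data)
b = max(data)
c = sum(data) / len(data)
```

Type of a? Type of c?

sorted() returns list; int / int returns float

list, float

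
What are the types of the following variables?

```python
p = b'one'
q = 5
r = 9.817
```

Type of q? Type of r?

q is int; r is float

int, float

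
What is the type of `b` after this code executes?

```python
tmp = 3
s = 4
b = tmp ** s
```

int ** positive int returns int (3 ** 4 = 81)

int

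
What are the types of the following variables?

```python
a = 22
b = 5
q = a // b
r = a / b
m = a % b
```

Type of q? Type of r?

int // int returns int; int / int returns float

int, float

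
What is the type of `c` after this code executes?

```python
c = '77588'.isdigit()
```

str.isdigit() returns bool

bool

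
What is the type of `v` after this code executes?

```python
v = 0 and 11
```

'and' returns the first falsy value (0, which is int)

int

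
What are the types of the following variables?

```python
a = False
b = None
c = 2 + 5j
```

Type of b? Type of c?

b is NoneType; c is complex

NoneType, complex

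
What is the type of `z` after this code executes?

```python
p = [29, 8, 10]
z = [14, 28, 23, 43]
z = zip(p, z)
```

zip() returns a zip iterator object

zip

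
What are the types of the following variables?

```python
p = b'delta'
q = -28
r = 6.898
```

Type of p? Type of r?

p is bytes; r is float

bytes, float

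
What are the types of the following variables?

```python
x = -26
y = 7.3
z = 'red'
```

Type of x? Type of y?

x is int; y is float

int, float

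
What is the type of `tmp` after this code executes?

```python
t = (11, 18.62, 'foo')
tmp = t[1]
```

Index 1 of tuple is 18.62 which is float

float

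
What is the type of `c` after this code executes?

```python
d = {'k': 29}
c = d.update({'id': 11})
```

dict.update() returns None

NoneType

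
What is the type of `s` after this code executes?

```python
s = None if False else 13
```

Ternary: condition is False, else branch (13) taken → int

int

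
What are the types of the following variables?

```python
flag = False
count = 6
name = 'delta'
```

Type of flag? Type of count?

flag is bool; count is int

bool, int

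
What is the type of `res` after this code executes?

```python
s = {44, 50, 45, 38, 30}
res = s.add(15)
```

set.add() returns None (mutates in place)

NoneType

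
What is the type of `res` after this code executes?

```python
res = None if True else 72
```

Ternary: condition is True, if branch (None) taken → NoneType

NoneType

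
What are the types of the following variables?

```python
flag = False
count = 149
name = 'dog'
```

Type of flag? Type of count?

flag is bool; count is int

bool, int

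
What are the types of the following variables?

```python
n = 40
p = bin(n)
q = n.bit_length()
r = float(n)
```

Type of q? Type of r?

int.bit_length() returns int; float() returns float

int, float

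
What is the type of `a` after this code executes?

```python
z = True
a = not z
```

'not' always returns bool

bool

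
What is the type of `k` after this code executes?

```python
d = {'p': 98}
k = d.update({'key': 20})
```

dict.update() returns None

NoneType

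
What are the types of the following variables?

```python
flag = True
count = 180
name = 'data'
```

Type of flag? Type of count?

flag is bool; count is int

bool, int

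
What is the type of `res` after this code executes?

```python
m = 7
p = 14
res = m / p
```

int / int always returns float in Python 3 (7 / 14 = 0.5)

float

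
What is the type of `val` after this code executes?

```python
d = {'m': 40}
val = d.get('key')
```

dict.get() returns None when key 'key' is not found and no default given

NoneType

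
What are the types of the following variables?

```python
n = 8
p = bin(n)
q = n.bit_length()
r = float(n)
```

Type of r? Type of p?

float() returns float; bin() returns str

float, str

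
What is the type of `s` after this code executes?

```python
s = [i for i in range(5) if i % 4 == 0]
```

A list comprehension [...] produces a list

list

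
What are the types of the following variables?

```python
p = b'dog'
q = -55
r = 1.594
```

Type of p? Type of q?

p is bytes; q is int

bytes, int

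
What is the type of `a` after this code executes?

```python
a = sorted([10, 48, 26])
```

sorted() always returns list

list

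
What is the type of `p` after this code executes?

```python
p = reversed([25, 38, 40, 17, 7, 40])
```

reversed() on a list returns a list_reverseiterator

list_reverseiterator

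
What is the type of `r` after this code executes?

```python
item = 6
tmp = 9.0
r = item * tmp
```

int * float returns float (6 * 9.0 = 54.0)

float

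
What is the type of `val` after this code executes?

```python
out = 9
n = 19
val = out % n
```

int % int returns int (9 % 19 = 9)

int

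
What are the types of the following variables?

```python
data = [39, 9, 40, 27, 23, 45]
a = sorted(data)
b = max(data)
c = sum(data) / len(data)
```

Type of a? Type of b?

sorted() returns list; max of ints returns int

list, int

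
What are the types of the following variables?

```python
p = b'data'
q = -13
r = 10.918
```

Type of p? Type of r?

p is bytes; r is float

bytes, float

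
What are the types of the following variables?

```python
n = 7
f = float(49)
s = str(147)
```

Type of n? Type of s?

n is int; s is str

int, str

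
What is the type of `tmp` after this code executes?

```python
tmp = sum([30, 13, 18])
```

sum() of ints returns int

int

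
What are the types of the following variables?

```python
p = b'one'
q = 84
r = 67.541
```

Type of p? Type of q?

p is bytes; q is int

bytes, int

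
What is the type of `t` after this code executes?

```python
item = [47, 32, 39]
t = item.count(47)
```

list.count() returns int

int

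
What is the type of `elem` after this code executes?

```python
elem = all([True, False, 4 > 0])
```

all() returns bool

bool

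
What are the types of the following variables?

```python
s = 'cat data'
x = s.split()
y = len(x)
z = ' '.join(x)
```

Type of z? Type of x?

str.join() returns str; str.split() returns list

str, list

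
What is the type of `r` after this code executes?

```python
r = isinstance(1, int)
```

isinstance() returns bool

bool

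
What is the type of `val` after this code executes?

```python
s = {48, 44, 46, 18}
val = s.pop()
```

Popping from a set of ints returns int

int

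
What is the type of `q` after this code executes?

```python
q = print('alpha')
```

print() returns None

NoneType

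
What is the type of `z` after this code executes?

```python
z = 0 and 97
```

'and' returns the first falsy value (0, which is int)

int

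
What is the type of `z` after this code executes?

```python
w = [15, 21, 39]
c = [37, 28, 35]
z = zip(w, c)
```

zip() returns a zip iterator object

zip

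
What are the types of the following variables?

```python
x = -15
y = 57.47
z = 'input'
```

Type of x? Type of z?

x is int; z is str

int, str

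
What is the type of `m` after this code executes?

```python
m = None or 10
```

'or' with None returns the other value (10, int)

int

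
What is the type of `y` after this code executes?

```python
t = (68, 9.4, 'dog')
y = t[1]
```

Index 1 of tuple is 9.4 which is float

float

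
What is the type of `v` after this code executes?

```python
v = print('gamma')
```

print() returns None

NoneType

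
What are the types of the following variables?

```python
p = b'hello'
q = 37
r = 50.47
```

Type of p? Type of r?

p is bytes; r is float

bytes, float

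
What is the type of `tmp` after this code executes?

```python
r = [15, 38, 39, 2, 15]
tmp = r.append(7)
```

list.append() returns None (mutates in place)

NoneType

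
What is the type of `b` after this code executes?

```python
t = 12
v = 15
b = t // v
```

int // int returns int (12 // 15 = 0)

int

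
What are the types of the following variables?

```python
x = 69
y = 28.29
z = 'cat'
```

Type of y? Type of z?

y is float; z is str

float, str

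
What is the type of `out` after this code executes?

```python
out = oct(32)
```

oct() returns str representation

str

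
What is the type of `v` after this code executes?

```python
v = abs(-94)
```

abs() of int returns int

int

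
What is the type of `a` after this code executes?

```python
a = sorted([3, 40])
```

sorted() always returns list

list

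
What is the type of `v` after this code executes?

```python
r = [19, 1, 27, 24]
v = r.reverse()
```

list.reverse() returns None

NoneType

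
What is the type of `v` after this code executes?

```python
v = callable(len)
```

callable() returns bool

bool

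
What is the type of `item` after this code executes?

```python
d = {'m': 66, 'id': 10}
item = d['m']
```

Accessing dict[str, int] with key 'm' returns int value 66

int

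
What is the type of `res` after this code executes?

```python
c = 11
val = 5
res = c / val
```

int / int always returns float in Python 3 (11 / 5 = 2.2)

float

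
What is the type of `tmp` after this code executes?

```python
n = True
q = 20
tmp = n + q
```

bool + int returns int (True is 1, so 1 + 20 = 21)

int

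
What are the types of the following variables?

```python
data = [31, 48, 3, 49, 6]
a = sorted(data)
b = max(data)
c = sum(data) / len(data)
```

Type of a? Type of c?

sorted() returns list; int / int returns float

list, float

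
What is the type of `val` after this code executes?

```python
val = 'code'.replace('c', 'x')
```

str.replace() returns str

str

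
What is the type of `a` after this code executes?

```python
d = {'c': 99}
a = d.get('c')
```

dict.get() returns the value (int) when key is found

int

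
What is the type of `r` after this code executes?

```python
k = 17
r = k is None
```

'is' comparison returns bool

bool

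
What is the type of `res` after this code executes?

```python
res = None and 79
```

'and' returns first falsy value (None)

NoneType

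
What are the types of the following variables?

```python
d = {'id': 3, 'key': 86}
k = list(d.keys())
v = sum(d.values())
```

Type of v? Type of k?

sum of int values returns int; list(...) returns list

int, list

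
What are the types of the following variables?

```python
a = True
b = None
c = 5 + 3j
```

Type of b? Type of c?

b is NoneType; c is complex

NoneType, complex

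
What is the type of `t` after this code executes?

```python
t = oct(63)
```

oct() returns str representation

str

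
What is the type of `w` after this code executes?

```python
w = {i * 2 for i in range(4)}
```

A set comprehension {expr for x in iterable} produces a set

set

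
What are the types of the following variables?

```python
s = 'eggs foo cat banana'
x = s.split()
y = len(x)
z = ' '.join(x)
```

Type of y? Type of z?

len() returns int; str.join() returns str

int, str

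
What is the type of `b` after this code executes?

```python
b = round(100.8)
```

round() with no ndigits arg returns int

int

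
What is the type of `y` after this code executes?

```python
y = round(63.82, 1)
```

round() with ndigits arg returns float

float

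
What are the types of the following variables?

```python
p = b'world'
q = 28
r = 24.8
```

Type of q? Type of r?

q is int; r is float

int, float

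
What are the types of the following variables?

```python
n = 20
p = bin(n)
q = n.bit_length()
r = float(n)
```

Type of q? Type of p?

int.bit_length() returns int; bin() returns str

int, str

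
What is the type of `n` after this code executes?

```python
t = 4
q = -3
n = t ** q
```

int ** negative int returns float

float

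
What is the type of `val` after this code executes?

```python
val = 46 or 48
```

'or' returns the first truthy value (46, which is int)

int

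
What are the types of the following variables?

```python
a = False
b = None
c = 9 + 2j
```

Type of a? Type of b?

a is bool; b is NoneType

bool, NoneType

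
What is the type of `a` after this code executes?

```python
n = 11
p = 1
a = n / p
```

int / int always returns float in Python 3 (11 / 1 = 11)

float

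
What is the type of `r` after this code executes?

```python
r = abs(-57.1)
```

abs() of float returns float

float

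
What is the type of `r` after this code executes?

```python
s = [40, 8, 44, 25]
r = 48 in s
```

'in' operator returns bool

bool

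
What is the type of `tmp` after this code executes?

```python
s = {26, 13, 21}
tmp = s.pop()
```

Popping from a set of ints returns int

int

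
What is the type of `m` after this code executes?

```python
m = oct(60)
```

oct() returns str representation

str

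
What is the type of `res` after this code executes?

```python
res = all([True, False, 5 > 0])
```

all() returns bool

bool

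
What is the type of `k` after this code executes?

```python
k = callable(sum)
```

callable() returns bool

bool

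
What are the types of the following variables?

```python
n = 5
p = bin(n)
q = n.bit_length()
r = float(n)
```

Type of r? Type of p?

float() returns float; bin() returns str

float, str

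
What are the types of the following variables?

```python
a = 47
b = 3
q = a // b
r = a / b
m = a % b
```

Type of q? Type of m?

int // int returns int; int % int returns int

int, int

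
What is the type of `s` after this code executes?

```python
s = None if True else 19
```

Ternary: condition is True, if branch (None) taken → NoneType

NoneType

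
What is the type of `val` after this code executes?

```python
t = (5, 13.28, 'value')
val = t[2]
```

Index 2 of tuple is 'value' which is str

str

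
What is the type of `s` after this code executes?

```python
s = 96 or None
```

'or' returns first truthy value (96, int)

int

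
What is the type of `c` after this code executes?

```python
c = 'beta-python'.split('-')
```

str.split() returns list

list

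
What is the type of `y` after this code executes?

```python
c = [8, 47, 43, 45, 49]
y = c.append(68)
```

list.append() returns None (mutates in place)

NoneType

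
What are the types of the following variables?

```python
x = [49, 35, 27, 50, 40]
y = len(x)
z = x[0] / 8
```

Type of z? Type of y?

int / int returns float; len() returns int

float, int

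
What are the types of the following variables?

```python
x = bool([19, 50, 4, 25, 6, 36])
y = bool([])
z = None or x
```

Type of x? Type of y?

bool() returns bool; bool() returns bool

bool, bool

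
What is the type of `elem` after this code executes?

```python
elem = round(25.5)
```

round() with no ndigits arg returns int

int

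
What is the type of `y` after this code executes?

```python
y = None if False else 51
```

Ternary: condition is False, else branch (51) taken → int

int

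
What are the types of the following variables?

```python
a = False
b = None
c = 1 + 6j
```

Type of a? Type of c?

a is bool; c is complex

bool, complex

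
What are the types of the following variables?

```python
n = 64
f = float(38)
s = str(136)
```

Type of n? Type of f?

n is int; f is float

int, float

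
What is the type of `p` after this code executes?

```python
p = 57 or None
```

'or' returns first truthy value (57, int)

int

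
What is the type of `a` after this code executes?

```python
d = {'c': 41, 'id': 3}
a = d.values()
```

.values() returns a dict_values view object

dict_values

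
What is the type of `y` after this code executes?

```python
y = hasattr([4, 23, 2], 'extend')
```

hasattr() returns bool

bool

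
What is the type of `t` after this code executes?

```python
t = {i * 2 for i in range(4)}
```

A set comprehension {expr for x in iterable} produces a set

set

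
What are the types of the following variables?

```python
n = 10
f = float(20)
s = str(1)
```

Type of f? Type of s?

f is float; s is str

float, str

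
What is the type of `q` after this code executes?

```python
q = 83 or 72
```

'or' returns the first truthy value (83, which is int)

int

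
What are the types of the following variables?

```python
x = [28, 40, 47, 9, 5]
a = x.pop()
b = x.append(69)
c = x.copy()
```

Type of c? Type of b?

list.copy() returns list; list.append() returns None

list, NoneType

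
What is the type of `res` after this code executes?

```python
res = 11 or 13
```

'or' returns the first truthy value (11, which is int)

int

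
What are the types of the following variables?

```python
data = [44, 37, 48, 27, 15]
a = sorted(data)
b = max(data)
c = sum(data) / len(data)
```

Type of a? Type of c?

sorted() returns list; int / int returns float

list, float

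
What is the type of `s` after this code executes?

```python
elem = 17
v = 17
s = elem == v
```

Equality comparison returns bool

bool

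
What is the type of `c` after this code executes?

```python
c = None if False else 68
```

Ternary: condition is False, else branch (68) taken → int

int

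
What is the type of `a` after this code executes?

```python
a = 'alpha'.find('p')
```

str.find() returns int (index, or -1)

int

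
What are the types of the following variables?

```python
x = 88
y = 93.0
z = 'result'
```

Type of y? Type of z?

y is float; z is str

float, str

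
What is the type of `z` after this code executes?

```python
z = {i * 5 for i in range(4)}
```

A set comprehension {expr for x in iterable} produces a set

set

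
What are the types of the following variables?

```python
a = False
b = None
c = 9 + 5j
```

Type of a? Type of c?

a is bool; c is complex

bool, complex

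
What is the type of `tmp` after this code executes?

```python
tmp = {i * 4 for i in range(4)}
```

A set comprehension {expr for x in iterable} produces a set

set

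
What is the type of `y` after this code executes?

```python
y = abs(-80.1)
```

abs() of float returns float

float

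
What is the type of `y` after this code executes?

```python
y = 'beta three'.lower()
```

str.lower() returns str

str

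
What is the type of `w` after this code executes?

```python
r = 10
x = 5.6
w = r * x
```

int * float returns float (10 * 5.6 = 56.0)

float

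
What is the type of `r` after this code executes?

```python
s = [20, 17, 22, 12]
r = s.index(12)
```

list.index() returns int

int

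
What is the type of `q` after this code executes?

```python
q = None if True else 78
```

Ternary: condition is True, if branch (None) taken → NoneType

NoneType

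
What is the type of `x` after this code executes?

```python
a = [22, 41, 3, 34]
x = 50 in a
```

'in' operator returns bool

bool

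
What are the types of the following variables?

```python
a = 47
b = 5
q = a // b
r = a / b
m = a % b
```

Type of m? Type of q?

int % int returns int; int // int returns int

int, int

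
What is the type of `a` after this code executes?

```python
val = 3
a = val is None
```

'is' comparison returns bool

bool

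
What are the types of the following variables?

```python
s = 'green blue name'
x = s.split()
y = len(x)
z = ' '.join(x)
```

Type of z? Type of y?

str.join() returns str; len() returns int

str, int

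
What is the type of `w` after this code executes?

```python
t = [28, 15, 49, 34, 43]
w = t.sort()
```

list.sort() returns None (sorts in place)

NoneType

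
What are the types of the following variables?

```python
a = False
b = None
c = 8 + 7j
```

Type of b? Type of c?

b is NoneType; c is complex

NoneType, complex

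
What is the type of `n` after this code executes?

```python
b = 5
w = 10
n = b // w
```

int // int returns int (5 // 10 = 0)

int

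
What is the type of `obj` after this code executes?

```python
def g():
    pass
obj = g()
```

A function with no return statement returns None

NoneType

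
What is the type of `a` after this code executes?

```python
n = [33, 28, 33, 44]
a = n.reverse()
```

list.reverse() returns None

NoneType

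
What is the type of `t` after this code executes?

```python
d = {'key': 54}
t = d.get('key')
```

dict.get() returns the value (int) when key is found

int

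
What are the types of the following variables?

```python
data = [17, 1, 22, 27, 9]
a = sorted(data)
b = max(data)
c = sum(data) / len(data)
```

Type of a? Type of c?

sorted() returns list; int / int returns float

list, float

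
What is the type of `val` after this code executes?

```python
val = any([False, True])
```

any() returns bool

bool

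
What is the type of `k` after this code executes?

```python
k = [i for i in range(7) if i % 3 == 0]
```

A list comprehension [...] produces a list

list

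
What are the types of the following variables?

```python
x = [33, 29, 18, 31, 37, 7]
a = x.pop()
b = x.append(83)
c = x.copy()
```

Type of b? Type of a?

list.append() returns None; list.pop() returns the element (int)

NoneType, int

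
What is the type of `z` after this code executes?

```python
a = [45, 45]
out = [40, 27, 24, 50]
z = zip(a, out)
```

zip() returns a zip iterator object

zip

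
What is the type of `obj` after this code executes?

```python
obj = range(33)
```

range() returns a range object

range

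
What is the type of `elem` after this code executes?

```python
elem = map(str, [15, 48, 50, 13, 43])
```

map() returns a map iterator object

map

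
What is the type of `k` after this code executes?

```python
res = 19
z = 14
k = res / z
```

int / int always returns float in Python 3 (19 / 14 = 1.35714)

float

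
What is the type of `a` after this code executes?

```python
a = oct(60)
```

oct() returns str representation

str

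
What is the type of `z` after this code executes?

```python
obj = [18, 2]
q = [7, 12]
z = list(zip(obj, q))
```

list(zip(...)) returns a list of tuples

list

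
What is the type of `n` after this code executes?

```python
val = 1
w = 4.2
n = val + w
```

int + float returns float (1 + 4.2 = 5.2)

float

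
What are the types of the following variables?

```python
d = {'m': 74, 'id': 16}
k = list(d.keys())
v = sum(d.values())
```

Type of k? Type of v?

list(...) returns list; sum of int values returns int

list, int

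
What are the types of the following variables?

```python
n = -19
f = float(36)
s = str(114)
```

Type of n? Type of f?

n is int; f is float

int, float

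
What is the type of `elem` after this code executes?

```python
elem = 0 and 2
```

'and' returns the first falsy value (0, which is int)

int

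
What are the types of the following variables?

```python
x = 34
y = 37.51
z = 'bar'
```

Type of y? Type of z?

y is float; z is str

float, str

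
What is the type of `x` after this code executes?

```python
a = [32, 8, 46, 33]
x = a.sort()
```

list.sort() returns None (sorts in place)

NoneType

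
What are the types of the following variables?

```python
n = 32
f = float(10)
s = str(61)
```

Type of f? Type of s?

f is float; s is str

float, str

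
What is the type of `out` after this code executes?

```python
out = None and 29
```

'and' returns first falsy value (None)

NoneType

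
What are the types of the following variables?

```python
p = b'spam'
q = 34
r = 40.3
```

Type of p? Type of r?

p is bytes; r is float

bytes, float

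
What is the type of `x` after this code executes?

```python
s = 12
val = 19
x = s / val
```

int / int always returns float in Python 3 (12 / 19 = 0.631579)

float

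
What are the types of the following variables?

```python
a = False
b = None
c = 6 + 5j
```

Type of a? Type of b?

a is bool; b is NoneType

bool, NoneType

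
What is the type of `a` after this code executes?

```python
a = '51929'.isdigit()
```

str.isdigit() returns bool

bool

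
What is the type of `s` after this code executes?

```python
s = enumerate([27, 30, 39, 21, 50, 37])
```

enumerate() returns an enumerate iterator object

enumerate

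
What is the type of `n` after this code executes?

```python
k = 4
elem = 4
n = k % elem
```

int % int returns int (4 % 4 = 0)

int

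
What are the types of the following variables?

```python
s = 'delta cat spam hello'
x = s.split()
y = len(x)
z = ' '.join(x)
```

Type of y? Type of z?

len() returns int; str.join() returns str

int, str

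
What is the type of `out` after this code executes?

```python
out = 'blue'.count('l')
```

str.count() returns int

int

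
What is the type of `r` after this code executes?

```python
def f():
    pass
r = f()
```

A function with no return statement returns None

NoneType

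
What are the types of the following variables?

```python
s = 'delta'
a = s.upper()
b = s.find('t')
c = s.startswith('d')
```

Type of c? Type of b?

str.startswith() returns bool; str.find() returns int

bool, int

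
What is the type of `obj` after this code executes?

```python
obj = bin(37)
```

bin() returns str representation

str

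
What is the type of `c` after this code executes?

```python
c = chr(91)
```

chr() returns str (single character)

str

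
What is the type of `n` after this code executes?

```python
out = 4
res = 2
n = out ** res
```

int ** positive int returns int (4 ** 2 = 16)

int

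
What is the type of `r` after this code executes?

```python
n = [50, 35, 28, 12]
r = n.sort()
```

list.sort() returns None (sorts in place)

NoneType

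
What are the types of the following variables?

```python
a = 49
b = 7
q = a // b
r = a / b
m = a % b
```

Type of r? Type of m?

int / int returns float; int % int returns int

float, int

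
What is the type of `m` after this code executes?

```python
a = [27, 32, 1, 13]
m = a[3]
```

Indexing a list of ints returns int (a[3] = 13)

int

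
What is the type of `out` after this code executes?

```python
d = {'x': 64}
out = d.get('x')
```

dict.get() returns the value (int) when key is found

int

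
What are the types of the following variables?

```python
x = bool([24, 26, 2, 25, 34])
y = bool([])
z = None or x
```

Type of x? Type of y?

bool() returns bool; bool() returns bool

bool, bool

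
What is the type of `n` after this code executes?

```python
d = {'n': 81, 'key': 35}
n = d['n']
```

Accessing dict[str, int] with key 'n' returns int value 81

int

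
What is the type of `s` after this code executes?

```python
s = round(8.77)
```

round() with no ndigits arg returns int

int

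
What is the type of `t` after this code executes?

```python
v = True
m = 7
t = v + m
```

bool + int returns int (True is 1, so 1 + 7 = 8)

int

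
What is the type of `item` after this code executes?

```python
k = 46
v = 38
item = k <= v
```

Comparison operators return bool

bool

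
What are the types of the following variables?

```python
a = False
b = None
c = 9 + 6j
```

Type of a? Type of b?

a is bool; b is NoneType

bool, NoneType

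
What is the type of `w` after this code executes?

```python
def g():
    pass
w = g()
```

A function with no return statement returns None

NoneType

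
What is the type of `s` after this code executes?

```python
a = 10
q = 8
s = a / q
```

int / int always returns float in Python 3 (10 / 8 = 1.25)

float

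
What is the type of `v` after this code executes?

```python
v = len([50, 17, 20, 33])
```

len() always returns int

int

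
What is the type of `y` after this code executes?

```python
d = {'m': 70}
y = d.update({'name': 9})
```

dict.update() returns None

NoneType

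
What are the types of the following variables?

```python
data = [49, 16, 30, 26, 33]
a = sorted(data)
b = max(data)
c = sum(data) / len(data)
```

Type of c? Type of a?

int / int returns float; sorted() returns list

float, list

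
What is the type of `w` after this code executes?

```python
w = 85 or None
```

'or' returns first truthy value (85, int)

int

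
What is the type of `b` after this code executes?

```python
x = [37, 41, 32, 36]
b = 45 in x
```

'in' operator returns bool

bool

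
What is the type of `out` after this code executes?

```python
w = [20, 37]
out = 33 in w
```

'in' operator returns bool

bool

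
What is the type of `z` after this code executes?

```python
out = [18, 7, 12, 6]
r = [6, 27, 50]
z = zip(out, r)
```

zip() returns a zip iterator object

zip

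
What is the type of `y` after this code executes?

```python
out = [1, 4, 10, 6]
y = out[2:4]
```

Slicing a list always returns a list

list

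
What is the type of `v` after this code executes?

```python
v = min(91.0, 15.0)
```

min() of floats returns float

float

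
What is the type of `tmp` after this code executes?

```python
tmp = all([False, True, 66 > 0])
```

all() returns bool

bool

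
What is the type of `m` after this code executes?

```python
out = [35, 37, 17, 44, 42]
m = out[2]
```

Indexing a list of ints returns int (out[2] = 17)

int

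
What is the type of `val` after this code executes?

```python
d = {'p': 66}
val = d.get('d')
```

dict.get() returns None when key 'd' is not found and no default given

NoneType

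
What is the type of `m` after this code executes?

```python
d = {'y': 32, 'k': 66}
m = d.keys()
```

.keys() returns a dict_keys view object

dict_keys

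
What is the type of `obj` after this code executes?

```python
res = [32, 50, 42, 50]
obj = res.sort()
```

list.sort() returns None (sorts in place)

NoneType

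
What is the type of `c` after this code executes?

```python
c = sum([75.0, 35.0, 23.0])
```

sum() of floats returns float

float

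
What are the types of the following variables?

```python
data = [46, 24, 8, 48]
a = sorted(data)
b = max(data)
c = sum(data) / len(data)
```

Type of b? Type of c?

max of ints returns int; int / int returns float

int, float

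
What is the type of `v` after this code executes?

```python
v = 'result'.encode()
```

str.encode() returns bytes

bytes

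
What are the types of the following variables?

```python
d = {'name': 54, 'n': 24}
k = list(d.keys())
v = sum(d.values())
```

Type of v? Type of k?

sum of int values returns int; list(...) returns list

int, list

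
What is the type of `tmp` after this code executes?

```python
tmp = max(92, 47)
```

max() of ints returns int

int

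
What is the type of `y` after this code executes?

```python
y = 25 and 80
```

'and' returns the last value when all truthy (80, which is int)

int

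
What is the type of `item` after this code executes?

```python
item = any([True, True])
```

any() returns bool

bool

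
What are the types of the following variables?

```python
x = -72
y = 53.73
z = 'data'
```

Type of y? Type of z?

y is float; z is str

float, str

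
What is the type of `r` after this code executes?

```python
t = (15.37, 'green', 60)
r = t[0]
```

Index 0 of tuple is 15.37 which is float

float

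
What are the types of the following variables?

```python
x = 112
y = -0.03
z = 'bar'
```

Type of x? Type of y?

x is int; y is float

int, float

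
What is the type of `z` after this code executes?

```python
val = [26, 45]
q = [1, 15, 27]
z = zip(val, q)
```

zip() returns a zip iterator object

zip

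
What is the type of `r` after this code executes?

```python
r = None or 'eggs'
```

'or' with None returns the other value ('eggs', str)

str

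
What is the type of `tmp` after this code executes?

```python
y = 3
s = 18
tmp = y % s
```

int % int returns int (3 % 18 = 3)

int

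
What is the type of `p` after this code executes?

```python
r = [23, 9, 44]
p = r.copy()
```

list.copy() returns list

list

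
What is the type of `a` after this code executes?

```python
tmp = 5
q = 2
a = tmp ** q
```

int ** positive int returns int (5 ** 2 = 25)

int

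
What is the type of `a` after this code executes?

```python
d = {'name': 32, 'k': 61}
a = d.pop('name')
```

dict.pop() returns the value (int)

int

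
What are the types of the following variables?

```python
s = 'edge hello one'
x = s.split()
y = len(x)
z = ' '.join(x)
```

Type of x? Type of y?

str.split() returns list; len() returns int

list, int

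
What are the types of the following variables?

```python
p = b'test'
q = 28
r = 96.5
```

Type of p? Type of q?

p is bytes; q is int

bytes, int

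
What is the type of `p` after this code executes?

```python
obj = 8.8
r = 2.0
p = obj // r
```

float // float returns float (floor division preserves float type)

float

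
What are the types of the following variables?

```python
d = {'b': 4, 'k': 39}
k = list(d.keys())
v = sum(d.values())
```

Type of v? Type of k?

sum of int values returns int; list(...) returns list

int, list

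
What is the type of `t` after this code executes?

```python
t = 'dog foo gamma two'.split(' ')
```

str.split() returns list

list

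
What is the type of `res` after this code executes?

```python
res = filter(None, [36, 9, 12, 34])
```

filter() returns a filter iterator object

filter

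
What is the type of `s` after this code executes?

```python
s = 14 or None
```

'or' returns first truthy value (14, int)

int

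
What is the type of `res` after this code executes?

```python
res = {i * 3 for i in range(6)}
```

A set comprehension {expr for x in iterable} produces a set

set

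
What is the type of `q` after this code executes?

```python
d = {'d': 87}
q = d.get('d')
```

dict.get() returns the value (int) when key is found

int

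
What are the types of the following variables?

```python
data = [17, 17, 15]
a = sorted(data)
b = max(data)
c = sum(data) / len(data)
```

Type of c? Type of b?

int / int returns float; max of ints returns int

float, int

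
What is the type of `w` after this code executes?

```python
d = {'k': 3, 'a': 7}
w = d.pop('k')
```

dict.pop() returns the value (int)

int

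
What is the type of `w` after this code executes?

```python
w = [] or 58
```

'or' returns first truthy value (58, which is int)

int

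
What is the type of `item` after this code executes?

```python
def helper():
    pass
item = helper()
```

A function with no return statement returns None

NoneType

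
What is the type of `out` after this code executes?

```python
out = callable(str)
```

callable() returns bool

bool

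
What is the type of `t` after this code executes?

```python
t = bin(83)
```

bin() returns str representation

str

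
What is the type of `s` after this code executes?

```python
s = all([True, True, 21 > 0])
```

all() returns bool

bool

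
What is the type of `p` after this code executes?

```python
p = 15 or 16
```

'or' returns the first truthy value (15, which is int)

int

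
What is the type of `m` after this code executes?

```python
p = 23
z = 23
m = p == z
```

Equality comparison returns bool

bool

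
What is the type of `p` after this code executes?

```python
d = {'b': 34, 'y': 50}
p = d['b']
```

Accessing dict[str, int] with key 'b' returns int value 34

int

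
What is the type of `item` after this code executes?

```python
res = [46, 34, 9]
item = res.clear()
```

list.clear() returns None

NoneType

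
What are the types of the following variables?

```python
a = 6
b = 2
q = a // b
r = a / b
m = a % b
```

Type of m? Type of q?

int % int returns int; int // int returns int

int, int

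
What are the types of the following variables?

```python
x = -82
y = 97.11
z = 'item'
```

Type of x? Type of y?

x is int; y is float

int, float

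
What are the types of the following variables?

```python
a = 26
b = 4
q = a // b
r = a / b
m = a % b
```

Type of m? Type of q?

int % int returns int; int // int returns int

int, int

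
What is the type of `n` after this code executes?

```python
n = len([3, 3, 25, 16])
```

len() always returns int

int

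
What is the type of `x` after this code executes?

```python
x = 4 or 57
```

'or' returns the first truthy value (4, which is int)

int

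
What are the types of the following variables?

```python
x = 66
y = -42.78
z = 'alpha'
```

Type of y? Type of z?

y is float; z is str

float, str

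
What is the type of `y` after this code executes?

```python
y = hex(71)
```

hex() returns str representation

str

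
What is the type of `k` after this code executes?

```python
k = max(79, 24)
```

max() of ints returns int

int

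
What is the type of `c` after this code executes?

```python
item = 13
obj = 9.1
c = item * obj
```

int * float returns float (13 * 9.1 = 118.3)

float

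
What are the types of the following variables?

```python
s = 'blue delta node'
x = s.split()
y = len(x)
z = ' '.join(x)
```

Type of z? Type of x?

str.join() returns str; str.split() returns list

str, list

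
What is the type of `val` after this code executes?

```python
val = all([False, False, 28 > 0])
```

all() returns bool

bool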